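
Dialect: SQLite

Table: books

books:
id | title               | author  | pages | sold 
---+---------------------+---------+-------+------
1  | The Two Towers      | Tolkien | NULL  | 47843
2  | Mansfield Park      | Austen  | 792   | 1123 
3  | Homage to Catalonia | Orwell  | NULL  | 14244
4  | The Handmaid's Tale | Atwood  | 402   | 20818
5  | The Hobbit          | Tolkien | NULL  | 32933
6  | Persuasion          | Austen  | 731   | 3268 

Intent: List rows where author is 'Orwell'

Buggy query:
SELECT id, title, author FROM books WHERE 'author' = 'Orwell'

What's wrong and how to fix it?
Bug: Single quotes denote string literals in SQL; the column name is being compared as a constant string

Fix: Remove the quotes around the column name (or use double quotes for an identifier)

Corrected query:
SELECT id, title, author FROM books WHERE author = 'Orwell'

Result:
id | title               | author
---+---------------------+-------
3  | Homage to Catalonia | Orwell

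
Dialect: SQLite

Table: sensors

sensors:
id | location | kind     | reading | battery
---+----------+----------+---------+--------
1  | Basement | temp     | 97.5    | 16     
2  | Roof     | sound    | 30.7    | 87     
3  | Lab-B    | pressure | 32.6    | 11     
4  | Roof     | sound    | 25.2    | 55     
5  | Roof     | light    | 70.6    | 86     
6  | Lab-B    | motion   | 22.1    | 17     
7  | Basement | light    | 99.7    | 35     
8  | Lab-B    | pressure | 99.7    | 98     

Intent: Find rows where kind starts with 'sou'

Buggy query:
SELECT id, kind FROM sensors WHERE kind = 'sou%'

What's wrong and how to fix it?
Bug: Wildcards only work with LIKE; '=' treats '%' as a literal character

Fix: Replace '=' with LIKE so 'sou%' is treated as a pattern

Corrected query:
SELECT id, kind FROM sensors WHERE kind LIKE 'sou%'

Result:
id | kind 
---+------
2  | sound
4  | sound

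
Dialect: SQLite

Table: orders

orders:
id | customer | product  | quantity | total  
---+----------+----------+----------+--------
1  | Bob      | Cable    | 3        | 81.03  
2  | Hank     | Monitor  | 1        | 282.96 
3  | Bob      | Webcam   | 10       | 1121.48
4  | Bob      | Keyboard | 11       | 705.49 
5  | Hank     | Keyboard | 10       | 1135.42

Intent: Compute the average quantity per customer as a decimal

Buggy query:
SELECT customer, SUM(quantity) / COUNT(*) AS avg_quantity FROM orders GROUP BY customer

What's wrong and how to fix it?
Bug: Both operands are integers, so '/' performs integer division and truncates

Fix: Cast one side to REAL so the division keeps the fractional part

Corrected query:
SELECT customer, SUM(quantity) * 1.0 / COUNT(*) AS avg_quantity FROM orders GROUP BY customer

Result:
customer | avg_quantity
---------+-------------
Bob      | 8           
Hank     | 5.5         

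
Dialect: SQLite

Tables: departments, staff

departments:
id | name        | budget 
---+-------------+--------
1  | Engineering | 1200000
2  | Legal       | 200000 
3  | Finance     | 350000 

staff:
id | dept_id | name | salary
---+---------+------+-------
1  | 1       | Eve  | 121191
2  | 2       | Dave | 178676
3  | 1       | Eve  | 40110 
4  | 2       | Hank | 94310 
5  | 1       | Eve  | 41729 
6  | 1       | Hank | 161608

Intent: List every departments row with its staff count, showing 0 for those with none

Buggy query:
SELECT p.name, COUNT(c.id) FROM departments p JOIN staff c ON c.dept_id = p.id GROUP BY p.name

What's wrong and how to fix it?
Bug: An inner join excludes parents with zero children

Fix: Switch to LEFT JOIN to retain unmatched parent rows

Corrected query:
SELECT p.name, COUNT(c.id) FROM departments p LEFT JOIN staff c ON c.dept_id = p.id GROUP BY p.name

Result:
name        | COUNT(c.id)
------------+------------
Engineering | 4          
Finance     | 0          
Legal       | 2          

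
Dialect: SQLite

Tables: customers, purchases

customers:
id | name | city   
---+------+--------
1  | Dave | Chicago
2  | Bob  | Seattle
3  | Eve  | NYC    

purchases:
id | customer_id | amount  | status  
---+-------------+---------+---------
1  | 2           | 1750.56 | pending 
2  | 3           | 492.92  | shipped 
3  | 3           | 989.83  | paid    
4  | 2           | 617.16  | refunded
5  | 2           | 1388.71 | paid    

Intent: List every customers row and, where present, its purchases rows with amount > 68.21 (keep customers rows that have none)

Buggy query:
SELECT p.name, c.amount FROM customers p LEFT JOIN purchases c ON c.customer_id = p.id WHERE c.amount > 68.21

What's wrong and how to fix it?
Bug: A WHERE condition on the right-hand table after LEFT JOIN drops unmatched parents

Fix: Move the right-table condition into the ON clause so unmatched parents are kept

Corrected query:
SELECT p.name, c.amount FROM customers p LEFT JOIN purchases c ON c.customer_id = p.id AND c.amount > 68.21

Result:
name | amount 
-----+--------
Dave | NULL   
Bob  | 617.16 
Bob  | 1388.71
Bob  | 1750.56
Eve  | 492.92 
Eve  | 989.83 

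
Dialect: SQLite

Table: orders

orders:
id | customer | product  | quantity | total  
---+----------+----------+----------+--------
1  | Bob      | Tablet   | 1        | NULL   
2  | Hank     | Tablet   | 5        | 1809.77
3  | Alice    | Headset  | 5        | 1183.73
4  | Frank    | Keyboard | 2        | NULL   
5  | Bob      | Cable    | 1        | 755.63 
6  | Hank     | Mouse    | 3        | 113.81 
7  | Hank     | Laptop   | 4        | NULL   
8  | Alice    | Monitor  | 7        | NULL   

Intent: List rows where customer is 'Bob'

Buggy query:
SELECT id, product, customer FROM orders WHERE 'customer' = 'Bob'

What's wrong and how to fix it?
Bug: 'customer' in single quotes is a string literal, not the column; the comparison is literal-vs-literal and never true

Fix: Remove the quotes around the column name (or use double quotes for an identifier)

Corrected query:
SELECT id, product, customer FROM orders WHERE customer = 'Bob'

Result:
id | product | customer
---+---------+---------
1  | Tablet  | Bob     
5  | Cable   | Bob     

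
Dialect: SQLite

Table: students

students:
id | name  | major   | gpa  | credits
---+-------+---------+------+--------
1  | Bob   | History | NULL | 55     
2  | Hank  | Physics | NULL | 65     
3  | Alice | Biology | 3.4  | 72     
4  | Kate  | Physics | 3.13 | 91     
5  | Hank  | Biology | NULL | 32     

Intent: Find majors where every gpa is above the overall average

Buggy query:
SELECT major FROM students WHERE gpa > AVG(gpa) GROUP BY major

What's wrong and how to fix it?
Bug: WHERE evaluates per row before aggregation, so AVG() is unavailable

Fix: Use a subquery for AVG and a HAVING MIN(...) filter so the condition holds for every row in the group

Corrected query:
SELECT major FROM students GROUP BY major HAVING MIN(gpa) > (SELECT AVG(gpa) FROM students)

Result:
major  
-------
Biology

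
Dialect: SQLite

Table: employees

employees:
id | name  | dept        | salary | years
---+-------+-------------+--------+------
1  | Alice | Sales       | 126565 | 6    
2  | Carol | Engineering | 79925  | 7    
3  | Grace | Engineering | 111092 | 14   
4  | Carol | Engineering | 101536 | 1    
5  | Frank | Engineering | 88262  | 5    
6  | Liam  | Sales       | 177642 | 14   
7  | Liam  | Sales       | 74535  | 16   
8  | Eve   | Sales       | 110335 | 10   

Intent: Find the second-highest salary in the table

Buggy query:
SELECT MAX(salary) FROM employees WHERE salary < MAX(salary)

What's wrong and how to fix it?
Bug: MAX(salary) on the right of the comparison is an aggregate-in-WHERE error

Fix: Compute the overall MAX in a subquery, then take MAX of rows below it

Corrected query:
SELECT MAX(salary) FROM employees WHERE salary < (SELECT MAX(salary) FROM employees)

Result:
MAX(salary)
-----------
126565     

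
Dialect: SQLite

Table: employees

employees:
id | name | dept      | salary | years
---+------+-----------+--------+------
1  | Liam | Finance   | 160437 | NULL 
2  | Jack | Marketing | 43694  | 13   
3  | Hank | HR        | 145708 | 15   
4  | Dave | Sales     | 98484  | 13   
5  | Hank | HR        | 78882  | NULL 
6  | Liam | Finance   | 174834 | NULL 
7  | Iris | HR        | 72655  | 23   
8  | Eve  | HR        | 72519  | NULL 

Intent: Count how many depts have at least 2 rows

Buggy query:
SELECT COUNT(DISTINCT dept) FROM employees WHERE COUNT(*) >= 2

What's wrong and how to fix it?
Bug: WHERE filters individual rows, not groups, so a group-level COUNT is invalid there

Fix: Use a subquery that GROUPs and filters with HAVING, then count its rows

Corrected query:
SELECT COUNT(*) FROM (SELECT dept FROM employees GROUP BY dept HAVING COUNT(*) >= 2)

Result:
COUNT(*)
--------
2       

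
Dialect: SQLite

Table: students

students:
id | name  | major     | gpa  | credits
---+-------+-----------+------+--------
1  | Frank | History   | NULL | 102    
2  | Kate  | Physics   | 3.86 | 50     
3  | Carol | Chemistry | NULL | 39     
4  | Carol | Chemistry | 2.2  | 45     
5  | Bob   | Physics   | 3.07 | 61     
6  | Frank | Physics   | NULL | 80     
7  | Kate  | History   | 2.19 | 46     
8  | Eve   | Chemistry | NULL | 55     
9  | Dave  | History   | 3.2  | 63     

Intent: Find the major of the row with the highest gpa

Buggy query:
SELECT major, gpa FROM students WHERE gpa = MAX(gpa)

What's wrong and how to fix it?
Bug: MAX(gpa) is an aggregate and cannot be used directly in WHERE

Fix: Use a subquery: WHERE gpa = (SELECT MAX(gpa) FROM students)

Corrected query:
SELECT major, gpa FROM students WHERE gpa = (SELECT MAX(gpa) FROM students)

Result:
major   | gpa 
--------+-----
Physics | 3.86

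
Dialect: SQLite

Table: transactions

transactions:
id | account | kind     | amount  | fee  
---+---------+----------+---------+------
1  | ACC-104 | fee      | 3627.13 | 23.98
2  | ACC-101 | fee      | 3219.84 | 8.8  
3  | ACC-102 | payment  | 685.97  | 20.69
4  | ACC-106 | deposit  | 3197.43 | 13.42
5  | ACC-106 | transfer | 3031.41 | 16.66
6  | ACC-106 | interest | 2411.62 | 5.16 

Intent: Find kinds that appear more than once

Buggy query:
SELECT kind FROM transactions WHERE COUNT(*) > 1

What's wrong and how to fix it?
Bug: WHERE can't reference COUNT(*); aggregates are computed after WHERE

Fix: Group first, then use HAVING for the count condition

Corrected query:
SELECT kind FROM transactions GROUP BY kind HAVING COUNT(*) > 1

Result:
kind
----
fee 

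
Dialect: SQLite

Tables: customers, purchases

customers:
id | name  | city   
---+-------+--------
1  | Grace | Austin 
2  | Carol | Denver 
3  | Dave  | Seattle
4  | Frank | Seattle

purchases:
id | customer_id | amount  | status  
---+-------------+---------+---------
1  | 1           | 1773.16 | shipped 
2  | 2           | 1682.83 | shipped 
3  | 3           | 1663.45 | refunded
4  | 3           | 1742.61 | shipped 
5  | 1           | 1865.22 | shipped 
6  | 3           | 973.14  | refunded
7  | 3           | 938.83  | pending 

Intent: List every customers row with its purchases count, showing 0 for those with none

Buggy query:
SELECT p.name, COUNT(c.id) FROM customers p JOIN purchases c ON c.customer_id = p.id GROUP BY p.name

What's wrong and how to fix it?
Bug: INNER JOIN drops customers rows that have no matching purchases rows

Fix: Use LEFT JOIN so parents without children still appear (COUNT(c.id) gives 0)

Corrected query:
SELECT p.name, COUNT(c.id) FROM customers p LEFT JOIN purchases c ON c.customer_id = p.id GROUP BY p.name

Result:
name  | COUNT(c.id)
------+------------
Carol | 1          
Dave  | 4          
Frank | 0          
Grace | 2          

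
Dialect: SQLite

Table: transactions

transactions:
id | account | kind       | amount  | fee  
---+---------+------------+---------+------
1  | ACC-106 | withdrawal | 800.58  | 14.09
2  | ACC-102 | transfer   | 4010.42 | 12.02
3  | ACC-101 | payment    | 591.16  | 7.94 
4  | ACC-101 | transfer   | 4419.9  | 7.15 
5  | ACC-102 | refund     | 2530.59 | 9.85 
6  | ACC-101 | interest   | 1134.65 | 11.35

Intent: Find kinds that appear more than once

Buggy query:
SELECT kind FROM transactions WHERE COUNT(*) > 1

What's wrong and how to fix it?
Bug: COUNT(*) is an aggregate and cannot be used in WHERE

Fix: Group first, then use HAVING for the count condition

Corrected query:
SELECT kind FROM transactions GROUP BY kind HAVING COUNT(*) > 1

Result:
kind    
--------
transfer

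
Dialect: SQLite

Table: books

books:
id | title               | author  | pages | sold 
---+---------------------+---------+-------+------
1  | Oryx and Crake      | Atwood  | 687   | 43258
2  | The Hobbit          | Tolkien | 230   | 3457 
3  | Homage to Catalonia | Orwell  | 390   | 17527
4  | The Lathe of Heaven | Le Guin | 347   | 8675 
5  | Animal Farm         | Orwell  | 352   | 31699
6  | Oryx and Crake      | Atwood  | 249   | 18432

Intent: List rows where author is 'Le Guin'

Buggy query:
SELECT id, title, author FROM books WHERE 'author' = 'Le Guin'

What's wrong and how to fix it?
Bug: 'author' in single quotes is a string literal, not the column; the comparison is literal-vs-literal and never true

Fix: Reference the column as author without single quotes

Corrected query:
SELECT id, title, author FROM books WHERE author = 'Le Guin'

Result:
id | title               | author 
---+---------------------+--------
4  | The Lathe of Heaven | Le Guin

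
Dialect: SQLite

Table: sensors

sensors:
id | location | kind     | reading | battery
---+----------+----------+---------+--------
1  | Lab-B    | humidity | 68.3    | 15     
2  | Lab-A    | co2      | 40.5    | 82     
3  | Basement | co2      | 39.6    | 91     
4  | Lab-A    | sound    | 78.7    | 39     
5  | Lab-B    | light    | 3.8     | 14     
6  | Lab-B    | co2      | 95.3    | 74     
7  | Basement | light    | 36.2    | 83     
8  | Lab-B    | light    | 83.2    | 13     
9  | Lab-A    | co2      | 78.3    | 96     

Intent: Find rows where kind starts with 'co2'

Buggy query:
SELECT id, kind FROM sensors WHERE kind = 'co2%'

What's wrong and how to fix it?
Bug: '=' compares the literal string including the % character; pattern matching needs LIKE

Fix: Replace '=' with LIKE so 'co2%' is treated as a pattern

Corrected query:
SELECT id, kind FROM sensors WHERE kind LIKE 'co2%'

Result:
id | kind
---+-----
2  | co2 
3  | co2 
6  | co2 
9  | co2 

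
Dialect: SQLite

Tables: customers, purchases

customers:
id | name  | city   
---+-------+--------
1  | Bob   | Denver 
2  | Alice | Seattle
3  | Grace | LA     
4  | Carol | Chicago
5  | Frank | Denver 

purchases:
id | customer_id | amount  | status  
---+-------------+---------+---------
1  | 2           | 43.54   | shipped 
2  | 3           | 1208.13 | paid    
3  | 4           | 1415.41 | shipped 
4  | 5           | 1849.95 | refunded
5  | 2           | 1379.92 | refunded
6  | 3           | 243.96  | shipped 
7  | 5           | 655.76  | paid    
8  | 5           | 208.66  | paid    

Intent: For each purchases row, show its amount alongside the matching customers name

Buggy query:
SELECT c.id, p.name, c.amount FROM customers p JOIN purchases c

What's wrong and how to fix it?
Bug: Missing join condition: each purchases row is matched to all customers rows instead of just its own

Fix: Specify the join condition linking the foreign key to the parent id

Corrected query:
SELECT c.id, p.name, c.amount FROM customers p JOIN purchases c ON c.customer_id = p.id

Result:
id | name  | amount 
---+-------+--------
1  | Alice | 43.54  
2  | Grace | 1208.13
3  | Carol | 1415.41
4  | Frank | 1849.95
5  | Alice | 1379.92
6  | Grace | 243.96 
7  | Frank | 655.76 
8  | Frank | 208.66 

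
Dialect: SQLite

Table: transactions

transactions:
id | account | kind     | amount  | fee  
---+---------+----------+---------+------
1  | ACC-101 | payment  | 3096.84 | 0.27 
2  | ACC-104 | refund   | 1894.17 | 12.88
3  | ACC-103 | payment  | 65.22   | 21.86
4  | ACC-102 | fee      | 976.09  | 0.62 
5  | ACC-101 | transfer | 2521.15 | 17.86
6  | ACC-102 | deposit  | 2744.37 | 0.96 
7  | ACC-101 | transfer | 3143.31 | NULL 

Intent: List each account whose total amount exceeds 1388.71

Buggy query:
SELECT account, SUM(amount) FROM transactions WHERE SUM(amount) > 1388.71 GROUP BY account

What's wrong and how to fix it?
Bug: WHERE runs before GROUP BY, so aggregates aren't available there

Fix: Move the aggregate condition to a HAVING clause

Corrected query:
SELECT account, SUM(amount) FROM transactions GROUP BY account HAVING SUM(amount) > 1388.71

Result:
account | SUM(amount)
--------+------------
ACC-101 | 8761.3     
ACC-102 | 3720.46    
ACC-104 | 1894.17    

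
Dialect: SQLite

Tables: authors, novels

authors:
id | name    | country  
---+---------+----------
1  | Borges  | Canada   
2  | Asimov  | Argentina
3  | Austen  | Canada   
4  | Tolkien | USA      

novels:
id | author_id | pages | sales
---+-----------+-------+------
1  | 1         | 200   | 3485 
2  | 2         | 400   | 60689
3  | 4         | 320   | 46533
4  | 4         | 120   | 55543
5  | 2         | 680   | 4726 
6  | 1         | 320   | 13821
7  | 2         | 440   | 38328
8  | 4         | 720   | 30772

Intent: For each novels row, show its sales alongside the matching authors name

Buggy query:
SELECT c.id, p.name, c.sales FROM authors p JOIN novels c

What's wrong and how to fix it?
Bug: Missing join condition: each novels row is matched to all authors rows instead of just its own

Fix: Specify the join condition linking the foreign key to the parent id

Corrected query:
SELECT c.id, p.name, c.sales FROM authors p JOIN novels c ON c.author_id = p.id

Result:
id | name    | sales
---+---------+------
1  | Borges  | 3485 
2  | Asimov  | 60689
3  | Tolkien | 46533
4  | Tolkien | 55543
5  | Asimov  | 4726 
6  | Borges  | 13821
7  | Asimov  | 38328
8  | Tolkien | 30772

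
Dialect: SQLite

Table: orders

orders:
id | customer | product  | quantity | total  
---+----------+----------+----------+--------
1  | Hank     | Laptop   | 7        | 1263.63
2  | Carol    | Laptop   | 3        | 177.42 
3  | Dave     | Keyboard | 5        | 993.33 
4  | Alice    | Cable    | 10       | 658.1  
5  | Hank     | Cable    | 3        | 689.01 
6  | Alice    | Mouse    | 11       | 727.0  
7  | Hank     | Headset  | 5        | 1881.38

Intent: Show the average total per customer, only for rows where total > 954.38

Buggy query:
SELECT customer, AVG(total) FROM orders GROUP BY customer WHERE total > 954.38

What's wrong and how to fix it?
Bug: WHERE cannot follow GROUP BY

Fix: Place WHERE between FROM and GROUP BY

Corrected query:
SELECT customer, AVG(total) FROM orders WHERE total > 954.38 GROUP BY customer

Result:
customer | AVG(total)
---------+-----------
Dave     | 993.33    
Hank     | 1572.505  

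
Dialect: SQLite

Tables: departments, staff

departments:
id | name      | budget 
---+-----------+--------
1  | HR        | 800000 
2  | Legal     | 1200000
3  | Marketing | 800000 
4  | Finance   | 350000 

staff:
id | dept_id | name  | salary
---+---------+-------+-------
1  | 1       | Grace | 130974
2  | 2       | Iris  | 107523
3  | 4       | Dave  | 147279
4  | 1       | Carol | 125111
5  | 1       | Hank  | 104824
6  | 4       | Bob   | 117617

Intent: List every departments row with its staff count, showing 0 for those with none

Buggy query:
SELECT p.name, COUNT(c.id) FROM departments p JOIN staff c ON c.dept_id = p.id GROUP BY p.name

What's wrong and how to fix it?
Bug: An inner join excludes parents with zero children

Fix: Use LEFT JOIN so parents without children still appear (COUNT(c.id) gives 0)

Corrected query:
SELECT p.name, COUNT(c.id) FROM departments p LEFT JOIN staff c ON c.dept_id = p.id GROUP BY p.name

Result:
name      | COUNT(c.id)
----------+------------
Finance   | 2          
HR        | 3          
Legal     | 1          
Marketing | 0          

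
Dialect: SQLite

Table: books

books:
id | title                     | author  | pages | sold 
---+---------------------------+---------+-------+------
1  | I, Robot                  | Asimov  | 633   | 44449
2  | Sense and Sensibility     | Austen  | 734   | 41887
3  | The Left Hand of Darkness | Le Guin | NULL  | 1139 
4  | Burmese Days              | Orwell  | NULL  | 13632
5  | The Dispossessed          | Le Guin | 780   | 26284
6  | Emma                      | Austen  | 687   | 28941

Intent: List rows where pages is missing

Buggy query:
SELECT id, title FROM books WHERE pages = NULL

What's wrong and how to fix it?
Bug: Comparing to NULL with '=' never matches; NULL = NULL is unknown, not true

Fix: Use IS NULL to test for NULL

Corrected query:
SELECT id, title FROM books WHERE pages IS NULL

Result:
id | title                    
---+--------------------------
3  | The Left Hand of Darkness
4  | Burmese Days             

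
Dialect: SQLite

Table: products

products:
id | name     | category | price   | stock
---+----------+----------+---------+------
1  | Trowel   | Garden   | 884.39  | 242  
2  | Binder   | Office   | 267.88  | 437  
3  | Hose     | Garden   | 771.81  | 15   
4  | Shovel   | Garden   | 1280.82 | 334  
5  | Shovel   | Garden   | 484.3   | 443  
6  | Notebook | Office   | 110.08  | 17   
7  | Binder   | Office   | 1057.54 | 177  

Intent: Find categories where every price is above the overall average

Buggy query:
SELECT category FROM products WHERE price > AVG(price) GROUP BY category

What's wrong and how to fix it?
Bug: WHERE evaluates per row before aggregation, so AVG() is unavailable

Fix: Use a subquery for AVG and a HAVING MIN(...) filter so the condition holds for every row in the group

Corrected query:
SELECT category FROM products GROUP BY category HAVING MIN(price) > (SELECT AVG(price) FROM products)

Result:
(no rows)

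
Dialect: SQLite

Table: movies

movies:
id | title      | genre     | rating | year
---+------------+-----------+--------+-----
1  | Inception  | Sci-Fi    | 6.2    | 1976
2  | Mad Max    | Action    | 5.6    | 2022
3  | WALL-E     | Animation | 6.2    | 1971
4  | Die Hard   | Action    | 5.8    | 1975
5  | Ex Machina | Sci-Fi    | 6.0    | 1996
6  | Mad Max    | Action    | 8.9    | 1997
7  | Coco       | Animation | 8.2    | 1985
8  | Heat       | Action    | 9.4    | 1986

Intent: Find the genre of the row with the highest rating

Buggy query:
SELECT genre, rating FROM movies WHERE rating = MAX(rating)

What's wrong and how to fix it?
Bug: WHERE is evaluated per row; an aggregate over the whole table isn't defined there

Fix: Use a subquery: WHERE rating = (SELECT MAX(rating) FROM movies)

Corrected query:
SELECT genre, rating FROM movies WHERE rating = (SELECT MAX(rating) FROM movies)

Result:
genre  | rating
-------+-------
Action | 9.4   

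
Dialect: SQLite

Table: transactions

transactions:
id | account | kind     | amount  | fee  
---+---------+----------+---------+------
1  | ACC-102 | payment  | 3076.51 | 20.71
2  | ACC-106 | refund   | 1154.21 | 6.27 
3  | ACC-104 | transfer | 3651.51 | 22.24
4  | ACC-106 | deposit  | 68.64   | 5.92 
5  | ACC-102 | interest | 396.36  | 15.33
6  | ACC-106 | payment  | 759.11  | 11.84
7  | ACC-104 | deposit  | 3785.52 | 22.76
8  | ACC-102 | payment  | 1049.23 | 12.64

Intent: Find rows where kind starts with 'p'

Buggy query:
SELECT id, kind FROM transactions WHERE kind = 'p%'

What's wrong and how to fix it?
Bug: Wildcards only work with LIKE; '=' treats '%' as a literal character

Fix: Replace '=' with LIKE so 'p%' is treated as a pattern

Corrected query:
SELECT id, kind FROM transactions WHERE kind LIKE 'p%'

Result:
id | kind   
---+--------
1  | payment
6  | payment
8  | payment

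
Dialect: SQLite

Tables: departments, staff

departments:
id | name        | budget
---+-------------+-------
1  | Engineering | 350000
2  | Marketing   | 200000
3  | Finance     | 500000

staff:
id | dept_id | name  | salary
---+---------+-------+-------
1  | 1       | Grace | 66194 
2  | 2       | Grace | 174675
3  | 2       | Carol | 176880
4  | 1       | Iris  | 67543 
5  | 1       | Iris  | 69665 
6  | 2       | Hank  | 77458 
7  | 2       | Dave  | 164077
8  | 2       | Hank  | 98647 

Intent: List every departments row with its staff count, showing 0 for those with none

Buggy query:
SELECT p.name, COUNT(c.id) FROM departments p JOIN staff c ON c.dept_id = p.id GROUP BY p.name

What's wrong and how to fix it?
Bug: INNER JOIN drops departments rows that have no matching staff rows

Fix: Use LEFT JOIN so parents without children still appear (COUNT(c.id) gives 0)

Corrected query:
SELECT p.name, COUNT(c.id) FROM departments p LEFT JOIN staff c ON c.dept_id = p.id GROUP BY p.name

Result:
name        | COUNT(c.id)
------------+------------
Engineering | 3          
Finance     | 0          
Marketing   | 5          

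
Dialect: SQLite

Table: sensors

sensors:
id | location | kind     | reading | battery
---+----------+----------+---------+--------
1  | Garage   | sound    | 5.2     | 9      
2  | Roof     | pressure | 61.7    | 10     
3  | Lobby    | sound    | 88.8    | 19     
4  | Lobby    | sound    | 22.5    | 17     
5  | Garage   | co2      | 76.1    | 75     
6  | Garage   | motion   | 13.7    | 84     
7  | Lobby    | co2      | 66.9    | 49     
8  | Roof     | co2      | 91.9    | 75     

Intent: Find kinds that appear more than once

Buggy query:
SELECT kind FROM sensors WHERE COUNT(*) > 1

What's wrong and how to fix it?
Bug: COUNT(*) is an aggregate and cannot be used in WHERE

Fix: GROUP BY kind, then filter groups with HAVING COUNT(*) > 1

Corrected query:
SELECT kind FROM sensors GROUP BY kind HAVING COUNT(*) > 1

Result:
kind 
-----
co2  
sound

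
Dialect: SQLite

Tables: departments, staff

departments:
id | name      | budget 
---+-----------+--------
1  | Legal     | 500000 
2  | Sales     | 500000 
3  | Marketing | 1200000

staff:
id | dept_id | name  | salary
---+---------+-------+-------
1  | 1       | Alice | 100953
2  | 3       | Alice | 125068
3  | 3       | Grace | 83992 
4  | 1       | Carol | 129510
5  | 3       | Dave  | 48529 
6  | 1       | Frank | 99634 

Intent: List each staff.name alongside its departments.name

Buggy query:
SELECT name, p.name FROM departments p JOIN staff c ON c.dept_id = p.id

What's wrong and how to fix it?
Bug: 'name' exists in both joined tables, so the database can't tell which one is meant

Fix: Qualify the column with its table alias (c.name)

Corrected query:
SELECT c.name, p.name FROM departments p JOIN staff c ON c.dept_id = p.id

Result:
name  | name     
------+----------
Alice | Legal    
Alice | Marketing
Grace | Marketing
Carol | Legal    
Dave  | Marketing
Frank | Legal    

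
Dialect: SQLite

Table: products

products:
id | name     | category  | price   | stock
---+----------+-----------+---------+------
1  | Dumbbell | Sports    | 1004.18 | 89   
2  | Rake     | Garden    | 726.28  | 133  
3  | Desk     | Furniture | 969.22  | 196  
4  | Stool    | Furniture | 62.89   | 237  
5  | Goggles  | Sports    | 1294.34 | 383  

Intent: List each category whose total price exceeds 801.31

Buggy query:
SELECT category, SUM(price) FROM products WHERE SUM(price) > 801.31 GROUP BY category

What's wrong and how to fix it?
Bug: Aggregate functions cannot appear in a WHERE clause

Fix: Move the aggregate condition to a HAVING clause

Corrected query:
SELECT category, SUM(price) FROM products GROUP BY category HAVING SUM(price) > 801.31

Result:
category  | SUM(price)
----------+-----------
Furniture | 1032.11   
Sports    | 2298.52   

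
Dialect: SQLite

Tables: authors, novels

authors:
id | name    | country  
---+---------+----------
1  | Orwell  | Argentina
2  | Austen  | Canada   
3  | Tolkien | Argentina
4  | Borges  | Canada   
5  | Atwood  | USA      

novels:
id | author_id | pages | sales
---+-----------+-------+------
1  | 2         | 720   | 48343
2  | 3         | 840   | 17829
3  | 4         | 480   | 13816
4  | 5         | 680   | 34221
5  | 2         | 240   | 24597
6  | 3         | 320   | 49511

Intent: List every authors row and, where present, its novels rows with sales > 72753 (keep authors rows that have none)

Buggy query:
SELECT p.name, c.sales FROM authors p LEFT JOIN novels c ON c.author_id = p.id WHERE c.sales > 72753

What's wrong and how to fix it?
Bug: A WHERE condition on the right-hand table after LEFT JOIN drops unmatched parents

Fix: Put 'c.sales > 72753' in the JOIN's ON clause instead of WHERE

Corrected query:
SELECT p.name, c.sales FROM authors p LEFT JOIN novels c ON c.author_id = p.id AND c.sales > 72753

Result:
name    | sales
--------+------
Orwell  | NULL 
Austen  | NULL 
Tolkien | NULL 
Borges  | NULL 
Atwood  | NULL 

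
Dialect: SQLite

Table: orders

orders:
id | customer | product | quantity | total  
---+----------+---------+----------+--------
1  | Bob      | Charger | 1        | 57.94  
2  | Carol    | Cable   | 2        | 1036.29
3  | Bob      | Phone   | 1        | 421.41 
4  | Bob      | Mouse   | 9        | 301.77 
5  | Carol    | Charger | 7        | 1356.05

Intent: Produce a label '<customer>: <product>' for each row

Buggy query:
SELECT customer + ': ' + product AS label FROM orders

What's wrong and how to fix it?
Bug: SQLite uses || for string concatenation; + coerces text to numbers (yielding 0)

Fix: Use the || operator for string concatenation

Corrected query:
SELECT customer || ': ' || product AS label FROM orders

Result:
label         
--------------
Bob: Charger  
Carol: Cable  
Bob: Phone    
Bob: Mouse    
Carol: Charger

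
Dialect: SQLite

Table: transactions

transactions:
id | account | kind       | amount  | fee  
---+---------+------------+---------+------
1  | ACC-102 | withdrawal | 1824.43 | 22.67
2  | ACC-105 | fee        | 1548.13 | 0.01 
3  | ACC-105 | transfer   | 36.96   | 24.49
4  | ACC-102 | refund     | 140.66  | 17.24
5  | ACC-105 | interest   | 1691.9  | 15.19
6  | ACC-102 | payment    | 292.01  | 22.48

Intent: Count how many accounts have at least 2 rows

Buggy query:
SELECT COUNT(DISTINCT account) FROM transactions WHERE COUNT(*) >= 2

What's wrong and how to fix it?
Bug: WHERE filters individual rows, not groups, so a group-level COUNT is invalid there

Fix: Use a subquery that GROUPs and filters with HAVING, then count its rows

Corrected query:
SELECT COUNT(*) FROM (SELECT account FROM transactions GROUP BY account HAVING COUNT(*) >= 2)

Result:
COUNT(*)
--------
2       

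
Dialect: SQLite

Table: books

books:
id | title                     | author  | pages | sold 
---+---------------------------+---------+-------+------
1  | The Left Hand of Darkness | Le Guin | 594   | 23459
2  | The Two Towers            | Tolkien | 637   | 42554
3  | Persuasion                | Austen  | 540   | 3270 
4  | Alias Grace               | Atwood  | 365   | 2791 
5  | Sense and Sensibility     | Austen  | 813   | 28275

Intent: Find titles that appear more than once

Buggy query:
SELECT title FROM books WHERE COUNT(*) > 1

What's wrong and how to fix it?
Bug: WHERE can't reference COUNT(*); aggregates are computed after WHERE

Fix: GROUP BY title, then filter groups with HAVING COUNT(*) > 1

Corrected query:
SELECT title FROM books GROUP BY title HAVING COUNT(*) > 1

Result:
(no rows)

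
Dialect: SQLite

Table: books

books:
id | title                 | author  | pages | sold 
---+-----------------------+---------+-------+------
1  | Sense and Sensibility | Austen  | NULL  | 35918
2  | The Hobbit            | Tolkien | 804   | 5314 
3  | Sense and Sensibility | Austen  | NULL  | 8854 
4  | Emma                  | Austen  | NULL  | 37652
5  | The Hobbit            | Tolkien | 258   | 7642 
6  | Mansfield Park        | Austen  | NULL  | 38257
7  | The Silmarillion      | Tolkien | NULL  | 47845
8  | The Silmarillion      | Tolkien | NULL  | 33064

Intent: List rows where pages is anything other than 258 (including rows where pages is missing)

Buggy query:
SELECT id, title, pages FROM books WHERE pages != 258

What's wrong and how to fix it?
Bug: 'pages != 258' is unknown when pages is NULL, so NULL rows are silently excluded

Fix: Add an explicit OR pages IS NULL to include the missing-value rows

Corrected query:
SELECT id, title, pages FROM books WHERE pages != 258 OR pages IS NULL

Result:
id | title                 | pages
---+-----------------------+------
1  | Sense and Sensibility | NULL 
2  | The Hobbit            | 804  
3  | Sense and Sensibility | NULL 
4  | Emma                  | NULL 
6  | Mansfield Park        | NULL 
7  | The Silmarillion      | NULL 
8  | The Silmarillion      | NULL 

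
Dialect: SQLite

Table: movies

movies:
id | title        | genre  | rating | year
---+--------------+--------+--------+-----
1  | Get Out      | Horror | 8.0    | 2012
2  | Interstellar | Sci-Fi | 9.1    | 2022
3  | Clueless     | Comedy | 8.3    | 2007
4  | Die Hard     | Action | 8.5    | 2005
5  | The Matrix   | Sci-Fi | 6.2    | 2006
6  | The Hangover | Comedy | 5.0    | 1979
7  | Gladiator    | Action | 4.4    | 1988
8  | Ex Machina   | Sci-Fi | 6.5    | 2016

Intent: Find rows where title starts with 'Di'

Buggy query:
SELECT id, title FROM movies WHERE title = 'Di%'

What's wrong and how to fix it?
Bug: '=' compares the literal string including the % character; pattern matching needs LIKE

Fix: Use LIKE for wildcard pattern matching

Corrected query:
SELECT id, title FROM movies WHERE title LIKE 'Di%'

Result:
id | title   
---+---------
4  | Die Hard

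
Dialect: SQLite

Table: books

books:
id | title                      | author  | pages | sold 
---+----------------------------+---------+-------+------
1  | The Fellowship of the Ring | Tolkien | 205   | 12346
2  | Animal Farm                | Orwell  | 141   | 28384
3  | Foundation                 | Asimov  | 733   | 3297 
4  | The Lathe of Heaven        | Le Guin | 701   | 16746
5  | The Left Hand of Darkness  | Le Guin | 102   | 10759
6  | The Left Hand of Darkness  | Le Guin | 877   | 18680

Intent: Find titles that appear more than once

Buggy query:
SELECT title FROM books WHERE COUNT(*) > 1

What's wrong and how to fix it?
Bug: WHERE can't reference COUNT(*); aggregates are computed after WHERE

Fix: GROUP BY title, then filter groups with HAVING COUNT(*) > 1

Corrected query:
SELECT title FROM books GROUP BY title HAVING COUNT(*) > 1

Result:
title                    
-------------------------
The Left Hand of Darkness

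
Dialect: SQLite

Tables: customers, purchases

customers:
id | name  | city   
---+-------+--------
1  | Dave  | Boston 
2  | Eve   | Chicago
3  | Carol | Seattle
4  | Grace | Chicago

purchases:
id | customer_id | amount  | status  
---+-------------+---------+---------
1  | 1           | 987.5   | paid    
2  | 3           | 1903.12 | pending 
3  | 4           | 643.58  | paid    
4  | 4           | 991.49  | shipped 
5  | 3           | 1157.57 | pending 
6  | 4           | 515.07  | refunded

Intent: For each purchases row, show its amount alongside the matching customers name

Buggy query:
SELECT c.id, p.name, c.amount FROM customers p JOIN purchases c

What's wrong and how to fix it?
Bug: Missing join condition: each purchases row is matched to all customers rows instead of just its own

Fix: Specify the join condition linking the foreign key to the parent id

Corrected query:
SELECT c.id, p.name, c.amount FROM customers p JOIN purchases c ON c.customer_id = p.id

Result:
id | name  | amount 
---+-------+--------
1  | Dave  | 987.5  
2  | Carol | 1903.12
3  | Grace | 643.58 
4  | Grace | 991.49 
5  | Carol | 1157.57
6  | Grace | 515.07 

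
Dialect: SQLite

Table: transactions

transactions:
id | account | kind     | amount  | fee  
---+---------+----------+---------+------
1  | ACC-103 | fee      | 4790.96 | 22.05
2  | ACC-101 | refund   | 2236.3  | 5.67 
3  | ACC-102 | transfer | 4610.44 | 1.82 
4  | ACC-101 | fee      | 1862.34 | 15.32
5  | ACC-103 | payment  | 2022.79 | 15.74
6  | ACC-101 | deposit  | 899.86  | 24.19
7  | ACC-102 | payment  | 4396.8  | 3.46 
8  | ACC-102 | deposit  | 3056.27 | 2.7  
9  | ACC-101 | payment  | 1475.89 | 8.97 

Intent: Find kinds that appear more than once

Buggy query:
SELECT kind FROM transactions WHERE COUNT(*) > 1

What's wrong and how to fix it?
Bug: WHERE can't reference COUNT(*); aggregates are computed after WHERE

Fix: GROUP BY kind, then filter groups with HAVING COUNT(*) > 1

Corrected query:
SELECT kind FROM transactions GROUP BY kind HAVING COUNT(*) > 1

Result:
kind   
-------
deposit
fee    
payment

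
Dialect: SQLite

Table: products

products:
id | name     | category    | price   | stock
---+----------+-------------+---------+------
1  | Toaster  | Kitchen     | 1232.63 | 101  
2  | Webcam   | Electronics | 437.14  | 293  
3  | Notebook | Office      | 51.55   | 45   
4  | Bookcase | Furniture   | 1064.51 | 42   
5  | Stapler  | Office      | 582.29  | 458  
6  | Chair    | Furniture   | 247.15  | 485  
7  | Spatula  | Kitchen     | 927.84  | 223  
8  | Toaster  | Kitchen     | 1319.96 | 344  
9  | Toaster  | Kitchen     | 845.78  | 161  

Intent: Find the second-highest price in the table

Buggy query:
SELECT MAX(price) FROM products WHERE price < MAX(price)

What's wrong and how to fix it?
Bug: The inner MAX is an aggregate inside WHERE, which is not allowed

Fix: Put the inner MAX in a scalar subquery

Corrected query:
SELECT MAX(price) FROM products WHERE price < (SELECT MAX(price) FROM products)

Result:
MAX(price)
----------
1232.63   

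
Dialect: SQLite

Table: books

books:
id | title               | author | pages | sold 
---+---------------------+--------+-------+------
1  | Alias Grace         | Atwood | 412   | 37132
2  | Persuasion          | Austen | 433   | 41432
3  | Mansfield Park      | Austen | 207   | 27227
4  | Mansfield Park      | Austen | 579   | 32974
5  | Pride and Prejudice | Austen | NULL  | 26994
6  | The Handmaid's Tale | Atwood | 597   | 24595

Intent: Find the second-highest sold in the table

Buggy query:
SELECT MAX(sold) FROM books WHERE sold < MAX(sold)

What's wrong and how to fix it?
Bug: The inner MAX is an aggregate inside WHERE, which is not allowed

Fix: Put the inner MAX in a scalar subquery

Corrected query:
SELECT MAX(sold) FROM books WHERE sold < (SELECT MAX(sold) FROM books)

Result:
MAX(sold)
---------
37132    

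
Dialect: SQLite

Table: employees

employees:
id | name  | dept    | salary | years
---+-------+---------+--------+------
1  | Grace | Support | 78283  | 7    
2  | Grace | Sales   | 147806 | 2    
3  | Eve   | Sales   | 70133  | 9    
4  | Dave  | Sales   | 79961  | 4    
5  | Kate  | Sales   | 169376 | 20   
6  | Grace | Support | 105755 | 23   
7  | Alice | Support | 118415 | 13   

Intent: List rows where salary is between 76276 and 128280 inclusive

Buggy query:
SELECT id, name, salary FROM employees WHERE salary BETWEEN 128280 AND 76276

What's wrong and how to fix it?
Bug: The bounds are reversed; BETWEEN a AND b requires a <= b to match anything

Fix: Write BETWEEN 76276 AND 128280

Corrected query:
SELECT id, name, salary FROM employees WHERE salary BETWEEN 76276 AND 128280

Result:
id | name  | salary
---+-------+-------
1  | Grace | 78283 
4  | Dave  | 79961 
6  | Grace | 105755
7  | Alice | 118415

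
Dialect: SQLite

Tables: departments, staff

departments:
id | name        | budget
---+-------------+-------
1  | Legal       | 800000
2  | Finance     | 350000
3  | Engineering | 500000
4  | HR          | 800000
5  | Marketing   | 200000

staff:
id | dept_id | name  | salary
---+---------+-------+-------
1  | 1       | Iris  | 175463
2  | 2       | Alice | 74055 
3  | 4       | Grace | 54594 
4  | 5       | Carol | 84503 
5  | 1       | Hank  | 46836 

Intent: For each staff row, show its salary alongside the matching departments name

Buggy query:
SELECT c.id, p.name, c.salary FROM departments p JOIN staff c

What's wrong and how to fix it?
Bug: Missing join condition: each staff row is matched to all departments rows instead of just its own

Fix: Specify the join condition linking the foreign key to the parent id

Corrected query:
SELECT c.id, p.name, c.salary FROM departments p JOIN staff c ON c.dept_id = p.id

Result:
id | name      | salary
---+-----------+-------
1  | Legal     | 175463
2  | Finance   | 74055 
3  | HR        | 54594 
4  | Marketing | 84503 
5  | Legal     | 46836 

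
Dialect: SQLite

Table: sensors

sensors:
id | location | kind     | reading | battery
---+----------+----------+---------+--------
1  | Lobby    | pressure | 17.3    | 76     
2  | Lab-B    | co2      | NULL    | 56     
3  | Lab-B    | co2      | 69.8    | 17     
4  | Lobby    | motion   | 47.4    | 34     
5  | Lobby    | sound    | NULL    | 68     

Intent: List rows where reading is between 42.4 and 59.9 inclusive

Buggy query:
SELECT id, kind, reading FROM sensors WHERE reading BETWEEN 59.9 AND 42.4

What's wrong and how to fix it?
Bug: BETWEEN expects the lower bound first; with 59.9 AND 42.4 the range is empty

Fix: Swap the bounds so the smaller value comes first

Corrected query:
SELECT id, kind, reading FROM sensors WHERE reading BETWEEN 42.4 AND 59.9

Result:
id | kind   | reading
---+--------+--------
4  | motion | 47.4   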